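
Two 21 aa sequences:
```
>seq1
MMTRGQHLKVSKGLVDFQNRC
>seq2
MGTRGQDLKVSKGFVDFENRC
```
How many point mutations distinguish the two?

4

Mismatches (1-based): residue 2: M→G; residue 7: H→D; residue 14: L→F; residue 18: Q→E.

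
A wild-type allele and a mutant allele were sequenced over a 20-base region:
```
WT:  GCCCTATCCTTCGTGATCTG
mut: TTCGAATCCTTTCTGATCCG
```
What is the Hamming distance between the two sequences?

Mismatches (1-based): position 1: G→T; position 2: C→T; position 4: C→G; position 5: T→A; position 12: C→T; position 13: G→C; position 19: T→C.

7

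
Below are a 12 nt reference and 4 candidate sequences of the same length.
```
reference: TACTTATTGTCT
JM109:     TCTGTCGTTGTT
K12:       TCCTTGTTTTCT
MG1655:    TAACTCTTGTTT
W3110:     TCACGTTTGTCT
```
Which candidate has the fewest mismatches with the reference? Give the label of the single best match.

K12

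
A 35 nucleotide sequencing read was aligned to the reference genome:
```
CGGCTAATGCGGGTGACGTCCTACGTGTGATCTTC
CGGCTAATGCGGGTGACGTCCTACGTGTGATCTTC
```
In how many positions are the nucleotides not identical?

0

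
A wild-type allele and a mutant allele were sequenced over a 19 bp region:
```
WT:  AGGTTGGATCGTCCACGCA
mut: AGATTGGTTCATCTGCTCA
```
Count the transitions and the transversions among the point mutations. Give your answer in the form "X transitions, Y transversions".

Transitions (purine↔purine or pyrimidine↔pyrimidine): 3 G→A, 11 G→A, 14 C→T, 15 A→G.
Transversions (purine↔pyrimidine): 8 A→T, 17 G→T.

4 transitions, 2 transversions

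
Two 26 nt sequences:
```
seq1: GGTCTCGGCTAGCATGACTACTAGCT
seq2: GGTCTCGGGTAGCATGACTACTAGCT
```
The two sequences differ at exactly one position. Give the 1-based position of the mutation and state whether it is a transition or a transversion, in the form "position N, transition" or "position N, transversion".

position 9, transversion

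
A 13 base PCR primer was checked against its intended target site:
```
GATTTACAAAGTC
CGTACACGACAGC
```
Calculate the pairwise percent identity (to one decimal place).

Mismatches at positions 1, 2, 4, 5, 8, 10, 11, 12 (1-based): 8 of 13.
Identical positions: 5/13 = 38.46% → 38.5%.

38.5%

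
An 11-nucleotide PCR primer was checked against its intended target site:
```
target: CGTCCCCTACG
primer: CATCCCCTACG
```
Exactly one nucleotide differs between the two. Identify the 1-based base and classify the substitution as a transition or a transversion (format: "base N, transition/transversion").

Base 2 changes G→A. G is a purine and A is a purine, so this is a transition.

base 2, transition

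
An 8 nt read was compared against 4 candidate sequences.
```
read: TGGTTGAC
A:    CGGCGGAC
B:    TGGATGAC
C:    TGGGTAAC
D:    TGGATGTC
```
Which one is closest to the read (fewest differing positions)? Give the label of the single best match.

B

Hamming distances to read — A: 3; B: 1; C: 2; D: 2.
Smallest is B with 1 mismatch.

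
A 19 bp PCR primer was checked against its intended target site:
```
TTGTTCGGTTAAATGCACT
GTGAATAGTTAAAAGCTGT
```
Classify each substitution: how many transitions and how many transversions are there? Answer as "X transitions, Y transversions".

2 transitions, 6 transversions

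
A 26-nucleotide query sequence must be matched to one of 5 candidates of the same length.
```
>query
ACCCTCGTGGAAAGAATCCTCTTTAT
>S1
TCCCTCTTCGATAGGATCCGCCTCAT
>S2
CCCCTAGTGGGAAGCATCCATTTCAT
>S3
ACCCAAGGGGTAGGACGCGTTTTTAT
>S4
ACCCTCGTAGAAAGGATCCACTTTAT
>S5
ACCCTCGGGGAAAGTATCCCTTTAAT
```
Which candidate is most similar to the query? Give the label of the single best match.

Hamming distances to query — S1: 8; S2: 7; S3: 9; S4: 3; S5: 5.
Smallest is S4 with 3 mismatches.

S4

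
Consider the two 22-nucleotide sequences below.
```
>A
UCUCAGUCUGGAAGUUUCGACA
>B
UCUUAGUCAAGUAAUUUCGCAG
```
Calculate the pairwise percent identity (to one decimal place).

63.6%

8 positions differ (4, 9, 10, 12, 14, 20, 21, 22), so 14 of 22 match: 14/22 = 63.64%.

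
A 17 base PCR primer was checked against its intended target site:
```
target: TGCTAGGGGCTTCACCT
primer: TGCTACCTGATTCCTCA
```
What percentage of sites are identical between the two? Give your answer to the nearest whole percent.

7 positions differ (6, 7, 8, 10, 14, 15, 17), so 10 of 17 match: 10/17 = 58.82%.

59%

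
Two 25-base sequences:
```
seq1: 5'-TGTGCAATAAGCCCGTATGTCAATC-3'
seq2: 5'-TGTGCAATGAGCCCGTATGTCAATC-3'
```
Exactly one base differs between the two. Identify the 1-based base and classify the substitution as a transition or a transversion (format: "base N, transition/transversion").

base 9, transition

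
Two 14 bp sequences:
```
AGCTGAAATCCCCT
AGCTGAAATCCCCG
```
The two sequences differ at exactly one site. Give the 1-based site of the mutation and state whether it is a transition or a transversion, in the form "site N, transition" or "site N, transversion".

The sequences differ only at site 14: T→G (pyrimidine→purine), a transversion.

site 14, transversion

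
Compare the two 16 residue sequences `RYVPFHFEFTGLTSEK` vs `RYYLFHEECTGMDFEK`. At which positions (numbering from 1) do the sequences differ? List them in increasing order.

Scanning 1-based: 3: V/Y; 4: P/L; 7: F/E; 9: F/C; 12: L/M; 13: T/D; 14: S/F.

3, 4, 7, 9, 12, 13, 14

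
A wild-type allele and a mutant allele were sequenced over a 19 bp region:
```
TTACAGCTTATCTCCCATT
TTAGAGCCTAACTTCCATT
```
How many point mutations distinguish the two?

Mismatches (1-based): position 4: C→G; position 8: T→C; position 11: T→A; position 14: C→T.

4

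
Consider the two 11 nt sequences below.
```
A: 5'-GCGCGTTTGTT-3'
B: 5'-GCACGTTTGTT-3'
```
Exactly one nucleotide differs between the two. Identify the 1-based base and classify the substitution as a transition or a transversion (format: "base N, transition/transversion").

base 3, transition

Base 3 changes G→A. G is a purine and A is a purine, so this is a transition.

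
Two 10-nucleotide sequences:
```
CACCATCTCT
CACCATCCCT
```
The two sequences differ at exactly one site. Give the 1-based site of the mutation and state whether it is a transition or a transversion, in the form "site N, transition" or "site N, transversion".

Site 8 changes T→C. T is a pyrimidine and C is a pyrimidine, so this is a transition.

site 8, transition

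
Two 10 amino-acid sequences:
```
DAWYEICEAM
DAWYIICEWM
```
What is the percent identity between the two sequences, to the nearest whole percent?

2 positions differ (5, 9), so 8 of 10 match: 8/10 = 80%.

80%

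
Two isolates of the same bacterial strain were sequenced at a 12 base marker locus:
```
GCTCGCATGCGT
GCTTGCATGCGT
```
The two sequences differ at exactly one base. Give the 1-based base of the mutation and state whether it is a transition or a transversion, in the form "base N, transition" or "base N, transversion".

base 4, transition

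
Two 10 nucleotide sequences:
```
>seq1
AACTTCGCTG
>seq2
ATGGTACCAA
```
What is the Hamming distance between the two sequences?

The sequences differ at bases 2, 3, 4, 6, 7, 9, 10 (1-based) — 7 in total.

7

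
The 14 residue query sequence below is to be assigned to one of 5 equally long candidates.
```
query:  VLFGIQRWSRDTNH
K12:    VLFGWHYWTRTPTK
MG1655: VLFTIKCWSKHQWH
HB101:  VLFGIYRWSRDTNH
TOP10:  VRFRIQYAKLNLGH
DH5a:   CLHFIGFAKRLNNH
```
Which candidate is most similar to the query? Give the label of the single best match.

K12 differs at 8 residues; MG1655 differs at 7 residues; HB101 differs at 1 residue; TOP10 differs at 9 residues; DH5a differs at 9 residues. The closest is HB101.

HB101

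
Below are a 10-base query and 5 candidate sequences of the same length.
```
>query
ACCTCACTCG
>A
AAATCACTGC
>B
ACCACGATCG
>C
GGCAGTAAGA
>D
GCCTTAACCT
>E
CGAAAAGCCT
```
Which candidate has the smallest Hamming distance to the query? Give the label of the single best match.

B

A differs at 4 sites; B differs at 3 sites; C differs at 9 sites; D differs at 5 sites; E differs at 8 sites. The closest is B.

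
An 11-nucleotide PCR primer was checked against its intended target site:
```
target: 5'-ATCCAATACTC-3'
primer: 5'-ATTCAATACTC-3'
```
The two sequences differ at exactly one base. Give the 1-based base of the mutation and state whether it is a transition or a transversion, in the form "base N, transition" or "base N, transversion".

The sequences differ only at base 3: C→T (pyrimidine→pyrimidine), a transition.

base 3, transition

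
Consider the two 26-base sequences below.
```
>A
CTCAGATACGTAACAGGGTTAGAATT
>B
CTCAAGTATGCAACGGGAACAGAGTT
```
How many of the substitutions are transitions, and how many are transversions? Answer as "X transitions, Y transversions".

Mismatches (1-based):
position 5: G→A (purine→purine, transition)
position 6: A→G (purine→purine, transition)
position 9: C→T (pyrimidine→pyrimidine, transition)
position 11: T→C (pyrimidine→pyrimidine, transition)
position 15: A→G (purine→purine, transition)
position 18: G→A (purine→purine, transition)
position 19: T→A (pyrimidine→purine, transversion)
position 20: T→C (pyrimidine→pyrimidine, transition)
position 24: A→G (purine→purine, transition)

8 transitions, 1 transversion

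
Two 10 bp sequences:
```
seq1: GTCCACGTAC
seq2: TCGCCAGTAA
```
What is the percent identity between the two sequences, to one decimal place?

Mismatches at positions 1, 2, 3, 5, 6, 10 (1-based): 6 of 10.
Identical positions: 4/10 = 40% → 40.0%.

40.0%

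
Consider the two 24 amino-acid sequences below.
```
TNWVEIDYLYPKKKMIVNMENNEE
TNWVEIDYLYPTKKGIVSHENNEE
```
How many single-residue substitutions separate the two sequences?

4

The sequences differ at positions 12, 15, 18, 19 (1-based) — 4 in total.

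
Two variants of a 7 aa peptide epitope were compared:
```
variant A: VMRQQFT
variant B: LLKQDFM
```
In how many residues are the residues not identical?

5

Mismatches (1-based): residue 1: V→L; residue 2: M→L; residue 3: R→K; residue 5: Q→D; residue 7: T→M.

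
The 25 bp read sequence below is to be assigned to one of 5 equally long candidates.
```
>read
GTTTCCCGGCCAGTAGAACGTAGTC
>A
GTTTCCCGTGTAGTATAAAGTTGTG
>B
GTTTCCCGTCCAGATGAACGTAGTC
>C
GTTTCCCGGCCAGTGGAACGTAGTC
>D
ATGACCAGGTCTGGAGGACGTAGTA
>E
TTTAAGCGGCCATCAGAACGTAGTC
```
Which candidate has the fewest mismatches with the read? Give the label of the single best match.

Hamming distances to read — A: 7; B: 3; C: 1; D: 9; E: 6.
Smallest is C with 1 mismatch.

C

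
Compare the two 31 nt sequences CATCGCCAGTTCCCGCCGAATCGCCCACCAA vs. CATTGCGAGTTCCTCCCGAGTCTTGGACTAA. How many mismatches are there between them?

Comparing position by position, 10 positions differ: 4 (C/T), 7 (C/G), 14 (C/T), 15 (G/C), 20 (A/G), 23 (G/T), 24 (C/T), 25 (C/G), 26 (C/G), 29 (C/T).

10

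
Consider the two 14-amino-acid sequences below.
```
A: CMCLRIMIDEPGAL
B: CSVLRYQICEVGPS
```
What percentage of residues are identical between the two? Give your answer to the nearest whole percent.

8 positions differ (2, 3, 6, 7, 9, 11, 13, 14), so 6 of 14 match: 6/14 = 42.86%.

43%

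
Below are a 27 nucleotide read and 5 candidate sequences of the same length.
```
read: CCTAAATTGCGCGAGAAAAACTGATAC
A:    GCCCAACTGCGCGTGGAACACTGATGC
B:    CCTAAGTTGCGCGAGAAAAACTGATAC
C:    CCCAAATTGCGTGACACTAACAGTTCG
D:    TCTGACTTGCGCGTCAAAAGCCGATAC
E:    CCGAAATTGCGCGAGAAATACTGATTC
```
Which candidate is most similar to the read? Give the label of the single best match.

B

A differs at 8 bases; B differs at 1 base; C differs at 9 bases; D differs at 7 bases; E differs at 3 bases. The closest is B.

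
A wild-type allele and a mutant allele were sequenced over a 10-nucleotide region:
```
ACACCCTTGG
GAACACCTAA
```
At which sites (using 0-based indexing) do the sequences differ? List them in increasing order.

Differences at site 0 (A→G), site 1 (C→A), site 4 (C→A), site 6 (T→C), site 8 (G→A), site 9 (G→A).

0, 1, 4, 6, 8, 9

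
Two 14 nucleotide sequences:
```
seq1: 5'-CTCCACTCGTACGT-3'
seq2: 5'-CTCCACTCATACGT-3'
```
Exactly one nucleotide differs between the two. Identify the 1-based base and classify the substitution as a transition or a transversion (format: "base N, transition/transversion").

The sequences differ only at base 9: G→A (purine→purine), a transition.

base 9, transition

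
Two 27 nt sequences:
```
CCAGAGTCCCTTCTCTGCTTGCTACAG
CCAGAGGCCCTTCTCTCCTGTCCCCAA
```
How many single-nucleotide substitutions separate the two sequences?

7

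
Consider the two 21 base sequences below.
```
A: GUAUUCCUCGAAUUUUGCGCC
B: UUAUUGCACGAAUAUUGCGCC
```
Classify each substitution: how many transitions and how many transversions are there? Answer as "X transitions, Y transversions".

0 transitions, 4 transversions

Mismatches (1-based):
position 1: G→U (purine→pyrimidine, transversion)
position 6: C→G (pyrimidine→purine, transversion)
position 8: U→A (pyrimidine→purine, transversion)
position 14: U→A (pyrimidine→purine, transversion)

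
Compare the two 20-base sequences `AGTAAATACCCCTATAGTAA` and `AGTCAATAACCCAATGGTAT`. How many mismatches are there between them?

The sequences differ at sites 4, 9, 13, 16, 20 (1-based) — 5 in total.

5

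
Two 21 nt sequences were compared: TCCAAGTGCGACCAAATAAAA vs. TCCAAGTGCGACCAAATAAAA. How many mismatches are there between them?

0

No positions differ; the sequences are identical.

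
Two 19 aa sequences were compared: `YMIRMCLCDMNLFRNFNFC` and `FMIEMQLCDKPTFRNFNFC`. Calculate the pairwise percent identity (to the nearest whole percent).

6 positions differ (1, 4, 6, 10, 11, 12), so 13 of 19 match: 13/19 = 68.42%.

68%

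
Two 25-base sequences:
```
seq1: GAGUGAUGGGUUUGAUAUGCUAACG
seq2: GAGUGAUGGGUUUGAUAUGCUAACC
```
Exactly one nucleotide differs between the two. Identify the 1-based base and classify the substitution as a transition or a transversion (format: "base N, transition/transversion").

base 25, transversion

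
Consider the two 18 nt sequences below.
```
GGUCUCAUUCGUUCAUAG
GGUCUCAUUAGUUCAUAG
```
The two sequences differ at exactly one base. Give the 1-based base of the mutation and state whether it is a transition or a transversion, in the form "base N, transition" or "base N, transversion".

base 10, transversion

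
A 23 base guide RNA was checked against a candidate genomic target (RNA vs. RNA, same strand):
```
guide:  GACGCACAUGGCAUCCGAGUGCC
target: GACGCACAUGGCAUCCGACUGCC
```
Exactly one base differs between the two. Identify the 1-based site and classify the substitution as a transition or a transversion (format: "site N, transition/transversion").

site 19, transversion

Site 19 changes G→C. G is a purine and C is a pyrimidine, so this is a transversion.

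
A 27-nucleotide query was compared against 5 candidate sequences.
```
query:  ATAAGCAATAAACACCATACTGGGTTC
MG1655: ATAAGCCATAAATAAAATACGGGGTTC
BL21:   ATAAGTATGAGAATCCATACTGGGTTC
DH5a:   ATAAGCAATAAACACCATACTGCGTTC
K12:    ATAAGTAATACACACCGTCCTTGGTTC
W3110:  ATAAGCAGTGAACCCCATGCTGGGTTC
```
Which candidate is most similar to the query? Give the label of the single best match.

MG1655 differs at 5 bases; BL21 differs at 6 bases; DH5a differs at 1 base; K12 differs at 5 bases; W3110 differs at 4 bases. The closest is DH5a.

DH5a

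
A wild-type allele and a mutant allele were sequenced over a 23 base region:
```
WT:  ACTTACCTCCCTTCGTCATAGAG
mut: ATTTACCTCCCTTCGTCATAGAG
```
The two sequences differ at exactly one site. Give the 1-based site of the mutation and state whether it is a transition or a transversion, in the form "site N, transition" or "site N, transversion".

Site 2 changes C→T. C is a pyrimidine and T is a pyrimidine, so this is a transition.

site 2, transition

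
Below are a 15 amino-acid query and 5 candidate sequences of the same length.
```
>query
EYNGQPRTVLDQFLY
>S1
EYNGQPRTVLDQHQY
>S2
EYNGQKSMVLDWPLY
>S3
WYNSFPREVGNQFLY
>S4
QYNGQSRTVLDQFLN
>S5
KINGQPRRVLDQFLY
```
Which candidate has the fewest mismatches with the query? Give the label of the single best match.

S1

S1 differs at 2 residues; S2 differs at 5 residues; S3 differs at 6 residues; S4 differs at 3 residues; S5 differs at 3 residues. The closest is S1.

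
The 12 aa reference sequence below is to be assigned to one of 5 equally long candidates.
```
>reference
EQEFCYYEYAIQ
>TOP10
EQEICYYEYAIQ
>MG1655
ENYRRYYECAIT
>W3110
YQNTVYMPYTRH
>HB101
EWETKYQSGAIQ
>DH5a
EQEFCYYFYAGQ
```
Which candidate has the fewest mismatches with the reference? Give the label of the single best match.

TOP10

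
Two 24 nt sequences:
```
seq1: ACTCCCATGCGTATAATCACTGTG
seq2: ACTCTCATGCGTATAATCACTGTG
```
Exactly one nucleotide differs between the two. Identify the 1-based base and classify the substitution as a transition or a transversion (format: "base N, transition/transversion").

base 5, transition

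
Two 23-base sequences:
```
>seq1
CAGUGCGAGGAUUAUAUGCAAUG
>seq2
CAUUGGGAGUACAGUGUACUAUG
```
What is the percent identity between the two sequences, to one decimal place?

Mismatches at positions 3, 6, 10, 12, 13, 14, 16, 18, 20 (1-based): 9 of 23.
Identical positions: 14/23 = 60.87% → 60.9%.

60.9%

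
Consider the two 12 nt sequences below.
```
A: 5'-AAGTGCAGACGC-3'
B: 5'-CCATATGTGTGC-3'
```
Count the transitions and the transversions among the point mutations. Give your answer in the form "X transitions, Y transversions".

Transitions (purine↔purine or pyrimidine↔pyrimidine): 3 G→A, 5 G→A, 6 C→T, 7 A→G, 9 A→G, 10 C→T.
Transversions (purine↔pyrimidine): 1 A→C, 2 A→C, 8 G→T.

6 transitions, 3 transversions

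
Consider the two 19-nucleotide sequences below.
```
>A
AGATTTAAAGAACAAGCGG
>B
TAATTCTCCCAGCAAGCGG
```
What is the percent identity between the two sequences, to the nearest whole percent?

58%

8 positions differ (1, 2, 6, 7, 8, 9, 10, 12), so 11 of 19 match: 11/19 = 57.89%.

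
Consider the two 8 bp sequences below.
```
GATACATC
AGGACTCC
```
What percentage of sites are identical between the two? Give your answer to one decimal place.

5 positions differ (1, 2, 3, 6, 7), so 3 of 8 match: 3/8 = 37.5%.

37.5%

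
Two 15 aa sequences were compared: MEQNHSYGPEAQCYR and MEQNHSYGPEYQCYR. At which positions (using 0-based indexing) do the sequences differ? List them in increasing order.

10

Scanning 0-based: 10: A/Y.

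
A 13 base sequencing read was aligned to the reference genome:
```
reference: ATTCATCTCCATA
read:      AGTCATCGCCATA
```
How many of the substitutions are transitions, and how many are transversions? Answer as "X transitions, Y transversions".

0 transitions, 2 transversions

Mismatches (1-based):
base 2: T→G (pyrimidine→purine, transversion)
base 8: T→G (pyrimidine→purine, transversion)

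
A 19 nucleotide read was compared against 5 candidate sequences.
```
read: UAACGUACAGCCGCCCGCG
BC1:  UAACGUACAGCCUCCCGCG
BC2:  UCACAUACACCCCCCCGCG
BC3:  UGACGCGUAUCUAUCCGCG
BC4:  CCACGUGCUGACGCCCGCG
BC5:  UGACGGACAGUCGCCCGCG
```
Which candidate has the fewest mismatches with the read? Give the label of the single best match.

BC1

BC1 differs at 1 site; BC2 differs at 4 sites; BC3 differs at 8 sites; BC4 differs at 5 sites; BC5 differs at 3 sites. The closest is BC1.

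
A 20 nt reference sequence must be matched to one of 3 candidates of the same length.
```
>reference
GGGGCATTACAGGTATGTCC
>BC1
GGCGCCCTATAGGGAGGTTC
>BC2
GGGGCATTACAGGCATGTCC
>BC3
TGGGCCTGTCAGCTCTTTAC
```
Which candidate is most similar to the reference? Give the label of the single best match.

BC2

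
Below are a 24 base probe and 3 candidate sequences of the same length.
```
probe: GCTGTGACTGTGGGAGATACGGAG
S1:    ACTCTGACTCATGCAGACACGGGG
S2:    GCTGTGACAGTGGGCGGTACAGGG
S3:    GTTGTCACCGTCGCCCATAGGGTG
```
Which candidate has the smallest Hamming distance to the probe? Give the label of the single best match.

S2

Hamming distances to probe — S1: 8; S2: 5; S3: 9.
Smallest is S2 with 5 mismatches.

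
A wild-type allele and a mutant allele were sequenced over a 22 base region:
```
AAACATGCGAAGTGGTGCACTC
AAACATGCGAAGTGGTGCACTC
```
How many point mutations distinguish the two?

No positions differ; the sequences are identical.

0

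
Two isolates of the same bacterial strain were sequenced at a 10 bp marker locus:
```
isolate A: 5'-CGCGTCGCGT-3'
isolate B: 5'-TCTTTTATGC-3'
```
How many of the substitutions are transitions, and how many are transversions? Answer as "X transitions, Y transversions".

Transitions (purine↔purine or pyrimidine↔pyrimidine): 1 C→T, 3 C→T, 6 C→T, 7 G→A, 8 C→T, 10 T→C.
Transversions (purine↔pyrimidine): 2 G→C, 4 G→T.

6 transitions, 2 transversions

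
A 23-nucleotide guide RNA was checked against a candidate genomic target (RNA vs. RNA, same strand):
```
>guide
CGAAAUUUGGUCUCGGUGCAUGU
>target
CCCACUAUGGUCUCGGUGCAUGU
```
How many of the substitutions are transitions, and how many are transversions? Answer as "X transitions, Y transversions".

Transitions (purine↔purine or pyrimidine↔pyrimidine): none.
Transversions (purine↔pyrimidine): 2 G→C, 3 A→C, 5 A→C, 7 U→A.

0 transitions, 4 transversions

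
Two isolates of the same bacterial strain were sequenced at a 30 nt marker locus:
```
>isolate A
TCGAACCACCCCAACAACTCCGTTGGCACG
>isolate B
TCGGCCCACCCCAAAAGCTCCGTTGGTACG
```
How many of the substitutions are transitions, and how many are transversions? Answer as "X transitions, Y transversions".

3 transitions, 2 transversions

Transitions (purine↔purine or pyrimidine↔pyrimidine): 4 A→G, 17 A→G, 27 C→T.
Transversions (purine↔pyrimidine): 5 A→C, 15 C→A.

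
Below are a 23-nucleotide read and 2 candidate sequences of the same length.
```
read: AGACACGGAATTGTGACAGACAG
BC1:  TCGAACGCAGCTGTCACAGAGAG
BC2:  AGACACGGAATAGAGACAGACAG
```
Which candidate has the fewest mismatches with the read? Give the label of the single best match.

BC1 differs at 9 sites; BC2 differs at 2 sites. The closest is BC2.

BC2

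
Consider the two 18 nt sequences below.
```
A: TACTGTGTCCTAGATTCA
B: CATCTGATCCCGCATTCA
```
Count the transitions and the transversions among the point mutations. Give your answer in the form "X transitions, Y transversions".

6 transitions, 3 transversions

Transitions (purine↔purine or pyrimidine↔pyrimidine): 1 T→C, 3 C→T, 4 T→C, 7 G→A, 11 T→C, 12 A→G.
Transversions (purine↔pyrimidine): 5 G→T, 6 T→G, 13 G→C.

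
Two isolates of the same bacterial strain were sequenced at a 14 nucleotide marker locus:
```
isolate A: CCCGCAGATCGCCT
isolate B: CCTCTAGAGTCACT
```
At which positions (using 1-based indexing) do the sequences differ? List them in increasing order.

Differences at position 3 (C→T), position 4 (G→C), position 5 (C→T), position 9 (T→G), position 10 (C→T), position 11 (G→C), position 12 (C→A).

3, 4, 5, 9, 10, 11, 12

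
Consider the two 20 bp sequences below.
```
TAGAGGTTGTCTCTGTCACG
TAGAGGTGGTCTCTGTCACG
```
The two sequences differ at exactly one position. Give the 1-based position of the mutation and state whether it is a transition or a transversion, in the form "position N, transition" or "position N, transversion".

The sequences differ only at position 8: T→G (pyrimidine→purine), a transversion.

position 8, transversion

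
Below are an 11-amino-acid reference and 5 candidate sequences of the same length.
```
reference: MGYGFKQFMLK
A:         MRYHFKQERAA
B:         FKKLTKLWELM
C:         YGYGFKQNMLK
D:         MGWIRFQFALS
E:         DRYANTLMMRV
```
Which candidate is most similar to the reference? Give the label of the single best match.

A differs at 6 residues; B differs at 9 residues; C differs at 2 residues; D differs at 6 residues; E differs at 9 residues. The closest is C.

C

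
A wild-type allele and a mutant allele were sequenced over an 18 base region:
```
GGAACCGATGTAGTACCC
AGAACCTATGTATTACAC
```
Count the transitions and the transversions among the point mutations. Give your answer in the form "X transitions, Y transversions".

1 transition, 3 transversions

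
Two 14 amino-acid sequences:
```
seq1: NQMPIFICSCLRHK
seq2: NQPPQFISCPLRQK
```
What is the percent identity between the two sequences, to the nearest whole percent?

6 positions differ (3, 5, 8, 9, 10, 13), so 8 of 14 match: 8/14 = 57.14%.

57%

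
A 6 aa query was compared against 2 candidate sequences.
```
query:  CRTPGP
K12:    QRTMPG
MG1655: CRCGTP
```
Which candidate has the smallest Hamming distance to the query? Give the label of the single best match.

MG1655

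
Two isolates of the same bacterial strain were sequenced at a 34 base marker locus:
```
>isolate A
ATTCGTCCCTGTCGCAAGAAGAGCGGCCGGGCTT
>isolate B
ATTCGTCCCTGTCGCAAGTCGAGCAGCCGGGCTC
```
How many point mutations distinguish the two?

4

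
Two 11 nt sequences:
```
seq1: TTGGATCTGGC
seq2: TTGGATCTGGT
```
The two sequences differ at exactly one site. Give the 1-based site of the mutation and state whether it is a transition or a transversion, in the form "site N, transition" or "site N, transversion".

Site 11 changes C→T. C is a pyrimidine and T is a pyrimidine, so this is a transition.

site 11, transition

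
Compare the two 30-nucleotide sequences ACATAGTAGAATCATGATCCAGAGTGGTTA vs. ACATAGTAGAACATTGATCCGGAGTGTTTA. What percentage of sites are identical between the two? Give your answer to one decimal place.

Mismatches at positions 12, 13, 14, 21, 27 (1-based): 5 of 30.
Identical positions: 25/30 = 83.33% → 83.3%.

83.3%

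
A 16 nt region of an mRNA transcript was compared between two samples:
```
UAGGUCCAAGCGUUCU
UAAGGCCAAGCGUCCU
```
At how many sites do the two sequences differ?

Mismatches (1-based): site 3: G→A; site 5: U→G; site 14: U→C.

3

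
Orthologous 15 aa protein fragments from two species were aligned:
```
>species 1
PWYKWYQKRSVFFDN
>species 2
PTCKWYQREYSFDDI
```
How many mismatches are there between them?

8

Comparing position by position, 8 residues differ: 2 (W/T), 3 (Y/C), 8 (K/R), 9 (R/E), 10 (S/Y), 11 (V/S), 13 (F/D), 15 (N/I).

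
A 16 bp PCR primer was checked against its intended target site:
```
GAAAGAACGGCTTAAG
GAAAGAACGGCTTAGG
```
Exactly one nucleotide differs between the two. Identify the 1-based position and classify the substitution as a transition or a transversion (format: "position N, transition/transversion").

position 15, transition

The sequences differ only at position 15: A→G (purine→purine), a transition.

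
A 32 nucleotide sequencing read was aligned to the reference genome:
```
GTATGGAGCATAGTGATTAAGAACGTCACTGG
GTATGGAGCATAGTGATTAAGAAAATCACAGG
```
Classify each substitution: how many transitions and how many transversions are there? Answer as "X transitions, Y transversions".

1 transition, 2 transversions

Mismatches (1-based):
base 24: C→A (pyrimidine→purine, transversion)
base 25: G→A (purine→purine, transition)
base 30: T→A (pyrimidine→purine, transversion)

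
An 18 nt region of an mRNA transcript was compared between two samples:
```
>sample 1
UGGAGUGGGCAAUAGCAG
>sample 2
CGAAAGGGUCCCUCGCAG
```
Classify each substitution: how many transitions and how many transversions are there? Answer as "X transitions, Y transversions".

3 transitions, 5 transversions

Mismatches (1-based):
position 1: U→C (pyrimidine→pyrimidine, transition)
position 3: G→A (purine→purine, transition)
position 5: G→A (purine→purine, transition)
position 6: U→G (pyrimidine→purine, transversion)
position 9: G→U (purine→pyrimidine, transversion)
position 11: A→C (purine→pyrimidine, transversion)
position 12: A→C (purine→pyrimidine, transversion)
position 14: A→C (purine→pyrimidine, transversion)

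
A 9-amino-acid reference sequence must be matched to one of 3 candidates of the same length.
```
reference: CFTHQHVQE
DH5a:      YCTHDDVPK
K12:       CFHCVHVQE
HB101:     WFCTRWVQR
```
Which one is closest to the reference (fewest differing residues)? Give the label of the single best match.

DH5a differs at 6 residues; K12 differs at 3 residues; HB101 differs at 6 residues. The closest is K12.

K12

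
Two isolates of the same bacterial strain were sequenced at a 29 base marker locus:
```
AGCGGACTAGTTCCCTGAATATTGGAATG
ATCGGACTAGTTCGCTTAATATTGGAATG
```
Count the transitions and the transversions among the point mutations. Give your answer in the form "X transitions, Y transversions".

Transitions (purine↔purine or pyrimidine↔pyrimidine): none.
Transversions (purine↔pyrimidine): 2 G→T, 14 C→G, 17 G→T.

0 transitions, 3 transversions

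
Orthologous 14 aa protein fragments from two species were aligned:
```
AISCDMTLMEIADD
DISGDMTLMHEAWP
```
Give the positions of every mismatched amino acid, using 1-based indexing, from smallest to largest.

1, 4, 10, 11, 13, 14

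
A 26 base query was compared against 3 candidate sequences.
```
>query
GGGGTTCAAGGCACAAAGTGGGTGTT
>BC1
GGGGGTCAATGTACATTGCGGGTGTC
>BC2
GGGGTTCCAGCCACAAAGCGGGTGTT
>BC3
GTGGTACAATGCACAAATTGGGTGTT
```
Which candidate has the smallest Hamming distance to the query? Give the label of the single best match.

BC2

BC1 differs at 7 positions; BC2 differs at 3 positions; BC3 differs at 4 positions. The closest is BC2.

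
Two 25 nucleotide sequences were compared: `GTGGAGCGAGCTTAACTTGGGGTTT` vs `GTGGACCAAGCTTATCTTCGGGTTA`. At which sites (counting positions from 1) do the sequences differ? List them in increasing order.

6, 8, 15, 19, 25

Differences at site 6 (G→C), site 8 (G→A), site 15 (A→T), site 19 (G→C), site 25 (T→A).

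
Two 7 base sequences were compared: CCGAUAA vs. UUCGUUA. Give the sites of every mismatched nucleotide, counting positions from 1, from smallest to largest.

Scanning 1-based: 1: C/U; 2: C/U; 3: G/C; 4: A/G; 6: A/U.

1, 2, 3, 4, 6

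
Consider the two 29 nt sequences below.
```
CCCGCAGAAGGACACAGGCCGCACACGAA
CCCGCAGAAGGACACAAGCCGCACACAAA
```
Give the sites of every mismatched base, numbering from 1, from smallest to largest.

Scanning 1-based: 17: G/A; 27: G/A.

17, 27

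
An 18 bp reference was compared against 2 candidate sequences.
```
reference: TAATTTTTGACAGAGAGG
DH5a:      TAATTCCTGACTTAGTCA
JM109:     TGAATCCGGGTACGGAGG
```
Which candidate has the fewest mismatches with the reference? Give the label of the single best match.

DH5a differs at 7 positions; JM109 differs at 9 positions. The closest is DH5a.

DH5a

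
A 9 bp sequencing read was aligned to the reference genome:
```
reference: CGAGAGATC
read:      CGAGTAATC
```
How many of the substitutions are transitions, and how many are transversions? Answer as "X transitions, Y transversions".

Mismatches (1-based):
position 5: A→T (purine→pyrimidine, transversion)
position 6: G→A (purine→purine, transition)

1 transition, 1 transversion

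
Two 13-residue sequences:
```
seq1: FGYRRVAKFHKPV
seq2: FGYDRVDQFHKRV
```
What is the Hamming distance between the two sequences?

Comparing position by position, 4 residues differ: 4 (R/D), 7 (A/D), 8 (K/Q), 12 (P/R).

4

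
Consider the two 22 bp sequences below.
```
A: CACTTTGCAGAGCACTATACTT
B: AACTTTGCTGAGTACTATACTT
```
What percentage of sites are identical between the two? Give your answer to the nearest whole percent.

3 positions differ (1, 9, 13), so 19 of 22 match: 19/22 = 86.36%.

86%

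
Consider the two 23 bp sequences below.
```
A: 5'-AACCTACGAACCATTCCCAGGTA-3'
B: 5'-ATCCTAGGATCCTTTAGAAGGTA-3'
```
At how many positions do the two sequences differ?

7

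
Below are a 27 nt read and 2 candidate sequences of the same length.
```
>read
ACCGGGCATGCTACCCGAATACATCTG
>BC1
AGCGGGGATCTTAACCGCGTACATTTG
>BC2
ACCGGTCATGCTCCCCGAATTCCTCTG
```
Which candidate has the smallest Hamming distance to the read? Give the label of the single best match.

Hamming distances to read — BC1: 8; BC2: 4.
Smallest is BC2 with 4 mismatches.

BC2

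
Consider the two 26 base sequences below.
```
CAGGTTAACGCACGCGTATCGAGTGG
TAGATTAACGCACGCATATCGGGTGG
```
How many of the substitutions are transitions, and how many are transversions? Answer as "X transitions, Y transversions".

Transitions (purine↔purine or pyrimidine↔pyrimidine): 1 C→T, 4 G→A, 16 G→A, 22 A→G.
Transversions (purine↔pyrimidine): none.

4 transitions, 0 transversions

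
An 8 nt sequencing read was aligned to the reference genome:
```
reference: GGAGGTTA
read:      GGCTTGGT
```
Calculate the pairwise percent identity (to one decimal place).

Mismatches at positions 3, 4, 5, 6, 7, 8 (1-based): 6 of 8.
Identical positions: 2/8 = 25% → 25.0%.

25.0%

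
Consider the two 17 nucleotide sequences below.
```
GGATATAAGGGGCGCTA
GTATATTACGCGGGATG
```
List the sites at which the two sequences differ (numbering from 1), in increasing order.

Differences at site 2 (G→T), site 7 (A→T), site 9 (G→C), site 11 (G→C), site 13 (C→G), site 15 (C→A), site 17 (A→G).

2, 7, 9, 11, 13, 15, 17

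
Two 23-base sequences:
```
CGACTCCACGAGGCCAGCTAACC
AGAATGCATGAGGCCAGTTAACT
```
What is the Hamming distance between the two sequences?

Mismatches (1-based): base 1: C→A; base 4: C→A; base 6: C→G; base 9: C→T; base 18: C→T; base 23: C→T.

6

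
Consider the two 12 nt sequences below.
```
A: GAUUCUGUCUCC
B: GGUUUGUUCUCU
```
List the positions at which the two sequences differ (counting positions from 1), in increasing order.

Scanning 1-based: 2: A/G; 5: C/U; 6: U/G; 7: G/U; 12: C/U.

2, 5, 6, 7, 12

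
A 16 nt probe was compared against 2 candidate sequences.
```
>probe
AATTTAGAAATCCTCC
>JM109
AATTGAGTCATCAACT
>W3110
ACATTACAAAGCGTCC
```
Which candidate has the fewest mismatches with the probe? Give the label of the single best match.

W3110

Hamming distances to probe — JM109: 6; W3110: 5.
Smallest is W3110 with 5 mismatches.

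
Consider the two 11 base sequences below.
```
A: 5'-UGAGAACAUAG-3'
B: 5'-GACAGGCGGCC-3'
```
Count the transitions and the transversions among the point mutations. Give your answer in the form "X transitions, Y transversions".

Mismatches (1-based):
position 1: U→G (pyrimidine→purine, transversion)
position 2: G→A (purine→purine, transition)
position 3: A→C (purine→pyrimidine, transversion)
position 4: G→A (purine→purine, transition)
position 5: A→G (purine→purine, transition)
position 6: A→G (purine→purine, transition)
position 8: A→G (purine→purine, transition)
position 9: U→G (pyrimidine→purine, transversion)
position 10: A→C (purine→pyrimidine, transversion)
position 11: G→C (purine→pyrimidine, transversion)

5 transitions, 5 transversions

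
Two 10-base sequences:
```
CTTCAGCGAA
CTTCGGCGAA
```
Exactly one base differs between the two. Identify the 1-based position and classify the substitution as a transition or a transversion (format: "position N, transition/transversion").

The sequences differ only at position 5: A→G (purine→purine), a transition.

position 5, transition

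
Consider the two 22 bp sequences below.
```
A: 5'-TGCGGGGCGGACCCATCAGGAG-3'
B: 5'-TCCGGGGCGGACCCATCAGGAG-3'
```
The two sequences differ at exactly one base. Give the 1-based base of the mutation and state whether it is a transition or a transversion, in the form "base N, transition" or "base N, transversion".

base 2, transversion

Base 2 changes G→C. G is a purine and C is a pyrimidine, so this is a transversion.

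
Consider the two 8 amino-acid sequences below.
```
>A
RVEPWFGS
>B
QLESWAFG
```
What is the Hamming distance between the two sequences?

Comparing position by position, 6 positions differ: 1 (R/Q), 2 (V/L), 4 (P/S), 6 (F/A), 7 (G/F), 8 (S/G).

6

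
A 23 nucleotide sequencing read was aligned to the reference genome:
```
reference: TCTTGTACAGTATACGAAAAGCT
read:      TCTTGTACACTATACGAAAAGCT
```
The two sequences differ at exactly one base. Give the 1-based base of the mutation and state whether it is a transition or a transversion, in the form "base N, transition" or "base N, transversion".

The sequences differ only at base 10: G→C (purine→pyrimidine), a transversion.

base 10, transversion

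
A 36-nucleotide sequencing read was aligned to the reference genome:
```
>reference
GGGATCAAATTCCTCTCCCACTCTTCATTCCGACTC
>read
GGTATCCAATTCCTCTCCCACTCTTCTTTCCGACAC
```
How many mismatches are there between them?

4

The sequences differ at bases 3, 7, 27, 35 (1-based) — 4 in total.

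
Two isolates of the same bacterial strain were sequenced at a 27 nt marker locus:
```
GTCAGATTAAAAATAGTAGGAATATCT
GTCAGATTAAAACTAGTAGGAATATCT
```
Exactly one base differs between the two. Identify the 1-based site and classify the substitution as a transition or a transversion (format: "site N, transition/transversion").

site 13, transversion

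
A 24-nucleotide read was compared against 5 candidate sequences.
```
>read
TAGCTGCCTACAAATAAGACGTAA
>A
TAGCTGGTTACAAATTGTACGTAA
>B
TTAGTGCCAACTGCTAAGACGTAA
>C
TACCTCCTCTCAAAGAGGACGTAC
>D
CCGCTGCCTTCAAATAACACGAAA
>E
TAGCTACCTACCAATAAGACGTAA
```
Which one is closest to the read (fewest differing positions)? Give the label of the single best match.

E

Hamming distances to read — A: 5; B: 7; C: 8; D: 5; E: 2.
Smallest is E with 2 mismatches.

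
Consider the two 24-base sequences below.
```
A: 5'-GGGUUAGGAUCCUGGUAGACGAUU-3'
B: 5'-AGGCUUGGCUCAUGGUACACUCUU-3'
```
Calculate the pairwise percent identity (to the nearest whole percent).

67%

Mismatches at positions 1, 4, 6, 9, 12, 18, 21, 22 (1-based): 8 of 24.
Identical positions: 16/24 = 66.67% → 67%.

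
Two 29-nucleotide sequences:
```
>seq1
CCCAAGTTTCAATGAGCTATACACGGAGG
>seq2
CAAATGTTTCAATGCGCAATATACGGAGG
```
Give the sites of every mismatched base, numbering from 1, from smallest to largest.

Differences at site 2 (C→A), site 3 (C→A), site 5 (A→T), site 15 (A→C), site 18 (T→A), site 22 (C→T).

2, 3, 5, 15, 18, 22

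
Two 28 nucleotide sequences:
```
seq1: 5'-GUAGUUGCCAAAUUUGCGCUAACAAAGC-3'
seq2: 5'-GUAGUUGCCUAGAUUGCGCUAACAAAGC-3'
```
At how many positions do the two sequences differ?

3

The sequences differ at positions 10, 12, 13 (1-based) — 3 in total.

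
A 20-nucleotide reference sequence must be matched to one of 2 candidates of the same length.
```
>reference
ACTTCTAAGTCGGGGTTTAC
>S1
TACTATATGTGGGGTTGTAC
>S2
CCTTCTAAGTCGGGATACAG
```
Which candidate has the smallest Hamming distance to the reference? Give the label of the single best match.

S2

Hamming distances to reference — S1: 8; S2: 5.
Smallest is S2 with 5 mismatches.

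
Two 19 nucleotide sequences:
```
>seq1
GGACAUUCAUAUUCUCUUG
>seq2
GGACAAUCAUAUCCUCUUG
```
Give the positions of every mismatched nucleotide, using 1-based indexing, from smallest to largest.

6, 13

Scanning 1-based: 6: U/A; 13: U/C.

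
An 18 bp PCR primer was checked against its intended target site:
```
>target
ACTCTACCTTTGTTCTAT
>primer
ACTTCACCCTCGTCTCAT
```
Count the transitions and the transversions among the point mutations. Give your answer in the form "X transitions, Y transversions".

Mismatches (1-based):
base 4: C→T (pyrimidine→pyrimidine, transition)
base 5: T→C (pyrimidine→pyrimidine, transition)
base 9: T→C (pyrimidine→pyrimidine, transition)
base 11: T→C (pyrimidine→pyrimidine, transition)
base 14: T→C (pyrimidine→pyrimidine, transition)
base 15: C→T (pyrimidine→pyrimidine, transition)
base 16: T→C (pyrimidine→pyrimidine, transition)

7 transitions, 0 transversions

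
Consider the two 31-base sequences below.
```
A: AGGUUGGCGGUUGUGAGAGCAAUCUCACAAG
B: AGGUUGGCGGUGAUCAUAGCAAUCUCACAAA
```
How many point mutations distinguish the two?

5

The sequences differ at positions 12, 13, 15, 17, 31 (1-based) — 5 in total.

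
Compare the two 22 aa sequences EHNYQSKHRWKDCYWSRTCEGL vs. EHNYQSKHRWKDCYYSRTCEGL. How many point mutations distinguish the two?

1

Mismatches (1-based): position 15: W→Y.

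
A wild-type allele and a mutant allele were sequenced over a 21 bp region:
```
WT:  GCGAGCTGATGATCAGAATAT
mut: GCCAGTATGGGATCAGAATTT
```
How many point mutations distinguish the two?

7

Mismatches (1-based): site 3: G→C; site 6: C→T; site 7: T→A; site 8: G→T; site 9: A→G; site 10: T→G; site 20: A→T.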